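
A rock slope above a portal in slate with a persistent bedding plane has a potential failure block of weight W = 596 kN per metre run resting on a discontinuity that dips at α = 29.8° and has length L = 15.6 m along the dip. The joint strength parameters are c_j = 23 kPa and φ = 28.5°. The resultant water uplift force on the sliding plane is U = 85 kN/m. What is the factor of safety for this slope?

FS = 2.00

Resolving the block weight along and normal to the plane and applying the Mohr–Coulomb strength on the joint:
N' = W cosα − U = 596·cos29.8° − 85 = 432.2 kN/m
Driving force T = W sinα = 596·sin29.8° = 296.2 kN/m
Resisting force R = c_j·L + N'·tanφ = 23·15.6 + 432.2·tan28.5° = 358.8 + 234.7 = 593.5 kN/m
FS = R / T = 593.5 / 296.2 = 2.004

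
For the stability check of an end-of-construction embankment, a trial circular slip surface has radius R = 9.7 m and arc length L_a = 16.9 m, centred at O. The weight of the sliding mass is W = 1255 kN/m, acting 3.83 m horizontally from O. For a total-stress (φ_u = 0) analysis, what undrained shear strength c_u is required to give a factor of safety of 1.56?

FS = c_u·L_a·R / (W·d), so c_u = FS·W·d / (L_a·R).
c_u = 1.56·1255·3.83 / (16.90·9.7) = 7498.4 / 163.93 = 45.74 kPa

c_u = 45.7 kPa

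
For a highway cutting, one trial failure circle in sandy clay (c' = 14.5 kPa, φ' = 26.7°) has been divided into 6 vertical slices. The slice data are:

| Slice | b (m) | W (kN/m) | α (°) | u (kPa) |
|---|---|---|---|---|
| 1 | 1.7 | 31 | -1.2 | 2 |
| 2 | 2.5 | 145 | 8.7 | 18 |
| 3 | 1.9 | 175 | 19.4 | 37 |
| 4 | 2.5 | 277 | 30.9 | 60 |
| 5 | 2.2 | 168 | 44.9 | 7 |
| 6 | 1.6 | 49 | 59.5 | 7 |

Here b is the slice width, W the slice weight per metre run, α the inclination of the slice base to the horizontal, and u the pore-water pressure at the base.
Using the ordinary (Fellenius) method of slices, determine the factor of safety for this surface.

FS = 1.08

Ordinary method of slices: FS = Σ[c'·Δl_i + (W_i cosα_i − u_i·Δl_i)·tanφ'] / Σ W_i sinα_i, with Δl_i = b_i / cosα_i.
Slice 1: Δl = 1.7/cos(-1.2°) = 1.700 m; N'_1 = 31·cos(-1.2°) − 2·1.700 = 27.6; c'Δl = 24.66; W sinα = -0.6
Slice 2: Δl = 2.5/cos8.7° = 2.529 m; N'_2 = 145·cos8.7° − 18·2.529 = 97.8; c'Δl = 36.67; W sinα = 21.9
Slice 3: Δl = 1.9/cos19.4° = 2.014 m; N'_3 = 175·cos19.4° − 37·2.014 = 90.5; c'Δl = 29.21; W sinα = 58.1
Slice 4: Δl = 2.5/cos30.9° = 2.914 m; N'_4 = 277·cos30.9° − 60·2.914 = 62.9; c'Δl = 42.25; W sinα = 142.3
Slice 5: Δl = 2.2/cos44.9° = 3.106 m; N'_5 = 168·cos44.9° − 7·3.106 = 97.3; c'Δl = 45.03; W sinα = 118.6
Slice 6: Δl = 1.6/cos59.5° = 3.152 m; N'_6 = 49·cos59.5° − 7·3.152 = 2.8; c'Δl = 45.71; W sinα = 42.2
Σc'Δl = 223.5 kN/m; ΣN' = 378.9 kN/m; ΣW sinα = 382.5 kN/m
Resisting = 223.5 + 378.9·tan26.7° = 223.5 + 190.6 = 414.1 kN/m
FS = 414.1 / 382.5 = 1.083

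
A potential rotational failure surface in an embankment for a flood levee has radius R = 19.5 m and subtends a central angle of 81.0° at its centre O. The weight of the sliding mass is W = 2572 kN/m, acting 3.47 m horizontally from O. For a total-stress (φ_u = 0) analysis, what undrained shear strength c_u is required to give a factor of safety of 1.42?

c_u = 23.6 kPa

FS = c_u·L_a·R / (W·d), so c_u = FS·W·d / (L_a·R).
Arc length L_a = R·θ = 19.5·(81.0°·π/180) = 19.5·1.4137 = 27.57 m
c_u = 1.42·2572·3.47 / (27.57·19.5) = 12673.3 / 537.57 = 23.58 kPa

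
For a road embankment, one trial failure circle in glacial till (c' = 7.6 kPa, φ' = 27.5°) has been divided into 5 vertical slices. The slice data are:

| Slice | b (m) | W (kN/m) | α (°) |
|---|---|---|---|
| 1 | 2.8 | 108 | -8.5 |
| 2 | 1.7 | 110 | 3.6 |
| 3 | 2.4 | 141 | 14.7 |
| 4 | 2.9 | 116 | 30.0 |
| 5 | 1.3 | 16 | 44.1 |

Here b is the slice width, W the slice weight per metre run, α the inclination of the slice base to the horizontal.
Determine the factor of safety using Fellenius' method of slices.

Ordinary method of slices: FS = Σ[c'·Δl_i + (W_i cosα_i)·tanφ'] / Σ W_i sinα_i, with Δl_i = b_i / cosα_i.
Slice 1: Δl = 2.8/cos(-8.5°) = 2.831 m; N'_1 = 108·cos(-8.5°) = 106.8; c'Δl = 21.52; W sinα = -16.0
Slice 2: Δl = 1.7/cos3.6° = 1.703 m; N'_2 = 110·cos3.6° = 109.8; c'Δl = 12.95; W sinα = 6.9
Slice 3: Δl = 2.4/cos14.7° = 2.481 m; N'_3 = 141·cos14.7° = 136.4; c'Δl = 18.86; W sinα = 35.8
Slice 4: Δl = 2.9/cos30.0° = 3.349 m; N'_4 = 116·cos30.0° = 100.5; c'Δl = 25.45; W sinα = 58.0
Slice 5: Δl = 1.3/cos44.1° = 1.810 m; N'_5 = 16·cos44.1° = 11.5; c'Δl = 13.76; W sinα = 11.1
Σc'Δl = 92.5 kN/m; ΣN' = 464.9 kN/m; ΣW sinα = 95.9 kN/m
Resisting = 92.5 + 464.9·tan27.5° = 92.5 + 242.0 = 334.6 kN/m
FS = 334.6 / 95.9 = 3.490

FS = 3.49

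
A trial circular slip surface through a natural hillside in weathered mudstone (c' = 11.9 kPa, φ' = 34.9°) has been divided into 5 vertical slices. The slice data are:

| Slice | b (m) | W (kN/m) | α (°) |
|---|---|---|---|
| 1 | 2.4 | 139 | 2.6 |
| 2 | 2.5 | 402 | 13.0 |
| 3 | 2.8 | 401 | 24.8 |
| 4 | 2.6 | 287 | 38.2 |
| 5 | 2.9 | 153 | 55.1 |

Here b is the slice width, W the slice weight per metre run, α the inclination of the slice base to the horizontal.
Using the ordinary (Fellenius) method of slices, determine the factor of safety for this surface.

FS = 1.83

Ordinary method of slices: FS = Σ[c'·Δl_i + (W_i cosα_i)·tanφ'] / Σ W_i sinα_i, with Δl_i = b_i / cosα_i.
Slice 1: Δl = 2.4/cos2.6° = 2.402 m; N'_1 = 139·cos2.6° = 138.9; c'Δl = 28.59; W sinα = 6.3
Slice 2: Δl = 2.5/cos13.0° = 2.566 m; N'_2 = 402·cos13.0° = 391.7; c'Δl = 30.53; W sinα = 90.4
Slice 3: Δl = 2.8/cos24.8° = 3.084 m; N'_3 = 401·cos24.8° = 364.0; c'Δl = 36.71; W sinα = 168.2
Slice 4: Δl = 2.6/cos38.2° = 3.308 m; N'_4 = 287·cos38.2° = 225.5; c'Δl = 39.37; W sinα = 177.5
Slice 5: Δl = 2.9/cos55.1° = 5.069 m; N'_5 = 153·cos55.1° = 87.5; c'Δl = 60.32; W sinα = 125.5
Σc'Δl = 195.5 kN/m; ΣN' = 1207.7 kN/m; ΣW sinα = 567.9 kN/m
Resisting = 195.5 + 1207.7·tan34.9° = 195.5 + 842.5 = 1038.0 kN/m
FS = 1038.0 / 567.9 = 1.828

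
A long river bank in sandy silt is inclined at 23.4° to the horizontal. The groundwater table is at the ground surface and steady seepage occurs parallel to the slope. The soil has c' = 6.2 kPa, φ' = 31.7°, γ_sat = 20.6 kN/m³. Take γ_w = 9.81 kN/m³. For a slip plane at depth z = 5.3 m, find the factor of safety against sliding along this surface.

With seepage parallel to the slope and the water table at the surface, the effective normal stress on the slip plane uses the buoyant unit weight γ' = γ_sat − γ_w while the driving shear stress uses γ_sat:
FS = [c' + γ' z cos²β tanφ'] / [γ_sat z sinβ cosβ]
γ' = 20.6 − 9.81 = 10.79 kN/m³
Numerator = 6.2 + 10.79·5.3·cos²23.4°·tan31.7° = 6.2 + 10.79·5.3·0.8423·0.6176 = 35.949 kPa
Denominator = 20.6·5.3·sin23.4°·cos23.4° = 20.6·5.3·0.3971·0.9178 = 39.794 kPa
FS = 35.949 / 39.794 = 0.903

FS = 0.90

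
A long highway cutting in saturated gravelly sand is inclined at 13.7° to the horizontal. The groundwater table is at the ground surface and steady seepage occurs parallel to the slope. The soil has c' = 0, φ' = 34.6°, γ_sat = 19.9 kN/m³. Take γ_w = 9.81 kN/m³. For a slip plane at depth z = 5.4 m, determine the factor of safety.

With seepage parallel to the slope and the water table at the surface, the effective normal stress on the slip plane uses the buoyant unit weight γ' = γ_sat − γ_w while the driving shear stress uses γ_sat:
FS = [c' + γ' z cos²β tanφ'] / [γ_sat z sinβ cosβ]
(For c' = 0 this reduces to FS = (γ'/γ_sat)·tanφ'/tanβ.)
γ' = 19.9 − 9.81 = 10.09 kN/m³
Numerator = 0.0 + 10.09·5.4·cos²13.7°·tan34.6° = 0.0 + 10.09·5.4·0.9439·0.6899 = 35.479 kPa
Denominator = 19.9·5.4·sin13.7°·cos13.7° = 19.9·5.4·0.2368·0.9715 = 24.727 kPa
FS = 35.479 / 24.727 = 1.435

FS = 1.43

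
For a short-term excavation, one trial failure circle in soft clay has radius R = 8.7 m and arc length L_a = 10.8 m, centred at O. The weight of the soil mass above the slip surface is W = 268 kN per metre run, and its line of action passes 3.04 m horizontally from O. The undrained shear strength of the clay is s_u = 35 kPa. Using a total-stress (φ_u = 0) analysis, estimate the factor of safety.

FS = 4.04

Taking moments about the centre O, the resisting moment is provided by the undrained shear strength acting along the arc:
M_R = s_u·L_a·R = 35·10.80·8.7 = 3288.6 kN·m/m
M_D = W·d = 268·3.04 = 814.7 kN·m/m
FS = M_R / M_D = 3288.6 / 814.7 = 4.036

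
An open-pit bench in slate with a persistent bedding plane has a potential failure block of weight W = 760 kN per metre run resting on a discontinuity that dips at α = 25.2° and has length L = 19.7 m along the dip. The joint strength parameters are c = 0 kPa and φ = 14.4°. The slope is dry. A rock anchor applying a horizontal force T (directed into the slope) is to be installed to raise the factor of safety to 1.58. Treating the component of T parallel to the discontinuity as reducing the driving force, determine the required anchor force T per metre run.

Resolving forces along and normal to the sliding plane, with the horizontal anchor force T adding T·sinα to the effective normal force and T·cosα acting up the plane against the driving force:
FS = [cL + (W cosα + T sinα) tanφ] / [W sinα − T cosα]
Without the anchor: N' = 687.7 kN/m, driving T_d = 323.6 kN/m, resisting R = 0·19.7 + 687.7·tan14.4° = 176.6 kN/m, FS = 0.55.
Setting FS = 1.58 and solving for T:
1.58·(323.6 − T cos25.2°) = 176.6 + T sin25.2°·tan14.4°
T·(sin25.2°·tan14.4° + 1.58·cos25.2°) = 1.58·323.6 − 176.6
T·(0.4258·0.2568 + 1.58·0.9048) = 511.3 − 176.6 = 334.7
T·1.5389 = 334.7
T = 217.5 kN/m

T = 217 kN/m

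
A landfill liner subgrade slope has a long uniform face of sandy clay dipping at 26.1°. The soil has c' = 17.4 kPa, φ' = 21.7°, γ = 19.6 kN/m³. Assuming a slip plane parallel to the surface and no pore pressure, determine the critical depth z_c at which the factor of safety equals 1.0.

z_c = 11.97 m

Setting FS = 1.00 in FS = [c' + γz cos²β tanφ'] / [γz sinβ cosβ] and solving for z:
z = c' / [γ cosβ (FS·sinβ − cosβ·tanφ')]
  = 17.4 / [19.6·cos26.1°·(1.00·sin26.1° − cos26.1°·tan21.7°)]
  = 17.4 / [19.6·0.8980·(1.00·0.4399 − 0.8980·0.3979)]
  = 17.4 / 1.4534 = 11.972 m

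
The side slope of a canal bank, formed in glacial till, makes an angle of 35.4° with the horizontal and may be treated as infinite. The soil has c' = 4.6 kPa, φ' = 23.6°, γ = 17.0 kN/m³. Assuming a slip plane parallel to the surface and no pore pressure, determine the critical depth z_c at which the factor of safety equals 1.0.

Setting FS = 1.00 in FS = [c' + γz cos²β tanφ'] / [γz sinβ cosβ] and solving for z:
z = c' / [γ cosβ (FS·sinβ − cosβ·tanφ')]
  = 4.6 / [17.0·cos35.4°·(1.00·sin35.4° − cos35.4°·tan23.6°)]
  = 4.6 / [17.0·0.8151·(1.00·0.5793 − 0.8151·0.4369)]
  = 4.6 / 3.0924 = 1.488 m

z_c = 1.49 m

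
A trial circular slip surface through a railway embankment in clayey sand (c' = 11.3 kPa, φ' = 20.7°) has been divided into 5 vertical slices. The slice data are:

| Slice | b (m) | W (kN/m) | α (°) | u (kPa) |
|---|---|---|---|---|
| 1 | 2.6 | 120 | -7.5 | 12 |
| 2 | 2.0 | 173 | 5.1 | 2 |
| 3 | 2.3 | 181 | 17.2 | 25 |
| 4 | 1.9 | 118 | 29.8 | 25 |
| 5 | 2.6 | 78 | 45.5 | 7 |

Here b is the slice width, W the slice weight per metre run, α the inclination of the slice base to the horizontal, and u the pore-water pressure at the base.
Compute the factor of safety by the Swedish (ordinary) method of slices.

FS = 1.88

Ordinary method of slices: FS = Σ[c'·Δl_i + (W_i cosα_i − u_i·Δl_i)·tanφ'] / Σ W_i sinα_i, with Δl_i = b_i / cosα_i.
Slice 1: Δl = 2.6/cos(-7.5°) = 2.622 m; N'_1 = 120·cos(-7.5°) − 12·2.622 = 87.5; c'Δl = 29.63; W sinα = -15.7
Slice 2: Δl = 2.0/cos5.1° = 2.008 m; N'_2 = 173·cos5.1° − 2·2.008 = 168.3; c'Δl = 22.69; W sinα = 15.4
Slice 3: Δl = 2.3/cos17.2° = 2.408 m; N'_3 = 181·cos17.2° − 25·2.408 = 112.7; c'Δl = 27.21; W sinα = 53.5
Slice 4: Δl = 1.9/cos29.8° = 2.190 m; N'_4 = 118·cos29.8° − 25·2.190 = 47.7; c'Δl = 24.74; W sinα = 58.6
Slice 5: Δl = 2.6/cos45.5° = 3.709 m; N'_5 = 78·cos45.5° − 7·3.709 = 28.7; c'Δl = 41.92; W sinα = 55.6
Σc'Δl = 146.2 kN/m; ΣN' = 444.9 kN/m; ΣW sinα = 167.5 kN/m
Resisting = 146.2 + 444.9·tan20.7° = 146.2 + 168.1 = 314.3 kN/m
FS = 314.3 / 167.5 = 1.876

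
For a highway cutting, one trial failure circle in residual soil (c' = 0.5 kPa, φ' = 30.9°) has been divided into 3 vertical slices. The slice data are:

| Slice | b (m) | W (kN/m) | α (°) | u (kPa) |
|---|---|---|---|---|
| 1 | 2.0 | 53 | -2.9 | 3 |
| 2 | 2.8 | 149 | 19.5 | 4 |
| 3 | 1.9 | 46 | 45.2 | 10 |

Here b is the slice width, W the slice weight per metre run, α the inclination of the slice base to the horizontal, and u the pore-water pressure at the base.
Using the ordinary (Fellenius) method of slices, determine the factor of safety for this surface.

FS = 1.41

Ordinary method of slices: FS = Σ[c'·Δl_i + (W_i cosα_i − u_i·Δl_i)·tanφ'] / Σ W_i sinα_i, with Δl_i = b_i / cosα_i.
Slice 1: Δl = 2.0/cos(-2.9°) = 2.003 m; N'_1 = 53·cos(-2.9°) − 3·2.003 = 46.9; c'Δl = 1.00; W sinα = -2.7
Slice 2: Δl = 2.8/cos19.5° = 2.970 m; N'_2 = 149·cos19.5° − 4·2.970 = 128.6; c'Δl = 1.49; W sinα = 49.7
Slice 3: Δl = 1.9/cos45.2° = 2.696 m; N'_3 = 46·cos45.2° − 10·2.696 = 5.4; c'Δl = 1.35; W sinα = 32.6
Σc'Δl = 3.8 kN/m; ΣN' = 180.9 kN/m; ΣW sinα = 79.7 kN/m
Resisting = 3.8 + 180.9·tan30.9° = 3.8 + 108.3 = 112.1 kN/m
FS = 112.1 / 79.7 = 1.407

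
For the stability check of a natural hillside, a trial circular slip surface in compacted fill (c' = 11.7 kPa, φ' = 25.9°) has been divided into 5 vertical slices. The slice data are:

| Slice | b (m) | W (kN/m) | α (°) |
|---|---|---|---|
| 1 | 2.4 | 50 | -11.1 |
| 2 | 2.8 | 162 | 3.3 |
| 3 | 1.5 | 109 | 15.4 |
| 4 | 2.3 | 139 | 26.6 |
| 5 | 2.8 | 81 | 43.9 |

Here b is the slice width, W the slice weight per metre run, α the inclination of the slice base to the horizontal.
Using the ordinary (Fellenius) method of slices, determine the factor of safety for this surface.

Ordinary method of slices: FS = Σ[c'·Δl_i + (W_i cosα_i)·tanφ'] / Σ W_i sinα_i, with Δl_i = b_i / cosα_i.
Slice 1: Δl = 2.4/cos(-11.1°) = 2.446 m; N'_1 = 50·cos(-11.1°) = 49.1; c'Δl = 28.62; W sinα = -9.6
Slice 2: Δl = 2.8/cos3.3° = 2.805 m; N'_2 = 162·cos3.3° = 161.7; c'Δl = 32.81; W sinα = 9.3
Slice 3: Δl = 1.5/cos15.4° = 1.556 m; N'_3 = 109·cos15.4° = 105.1; c'Δl = 18.20; W sinα = 28.9
Slice 4: Δl = 2.3/cos26.6° = 2.572 m; N'_4 = 139·cos26.6° = 124.3; c'Δl = 30.10; W sinα = 62.2
Slice 5: Δl = 2.8/cos43.9° = 3.886 m; N'_5 = 81·cos43.9° = 58.4; c'Δl = 45.47; W sinα = 56.2
Σc'Δl = 155.2 kN/m; ΣN' = 498.5 kN/m; ΣW sinα = 147.0 kN/m
Resisting = 155.2 + 498.5·tan25.9° = 155.2 + 242.1 = 397.3 kN/m
FS = 397.3 / 147.0 = 2.702

FS = 2.70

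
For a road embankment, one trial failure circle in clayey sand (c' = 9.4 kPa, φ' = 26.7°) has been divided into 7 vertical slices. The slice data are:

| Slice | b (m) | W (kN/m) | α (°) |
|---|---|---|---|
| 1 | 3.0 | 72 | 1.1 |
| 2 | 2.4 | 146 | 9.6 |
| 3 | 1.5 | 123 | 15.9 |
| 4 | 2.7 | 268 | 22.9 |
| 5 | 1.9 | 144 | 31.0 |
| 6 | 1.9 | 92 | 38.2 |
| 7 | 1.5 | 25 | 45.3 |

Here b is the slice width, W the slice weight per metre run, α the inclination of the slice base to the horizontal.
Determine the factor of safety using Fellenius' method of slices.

FS = 1.78

Ordinary method of slices: FS = Σ[c'·Δl_i + (W_i cosα_i)·tanφ'] / Σ W_i sinα_i, with Δl_i = b_i / cosα_i.
Slice 1: Δl = 3.0/cos1.1° = 3.001 m; N'_1 = 72·cos1.1° = 72.0; c'Δl = 28.21; W sinα = 1.4
Slice 2: Δl = 2.4/cos9.6° = 2.434 m; N'_2 = 146·cos9.6° = 144.0; c'Δl = 22.88; W sinα = 24.3
Slice 3: Δl = 1.5/cos15.9° = 1.560 m; N'_3 = 123·cos15.9° = 118.3; c'Δl = 14.66; W sinα = 33.7
Slice 4: Δl = 2.7/cos22.9° = 2.931 m; N'_4 = 268·cos22.9° = 246.9; c'Δl = 27.55; W sinα = 104.3
Slice 5: Δl = 1.9/cos31.0° = 2.217 m; N'_5 = 144·cos31.0° = 123.4; c'Δl = 20.84; W sinα = 74.2
Slice 6: Δl = 1.9/cos38.2° = 2.418 m; N'_6 = 92·cos38.2° = 72.3; c'Δl = 22.73; W sinα = 56.9
Slice 7: Δl = 1.5/cos45.3° = 2.133 m; N'_7 = 25·cos45.3° = 17.6; c'Δl = 20.05; W sinα = 17.8
Σc'Δl = 156.9 kN/m; ΣN' = 794.4 kN/m; ΣW sinα = 312.5 kN/m
Resisting = 156.9 + 794.4·tan26.7° = 156.9 + 399.6 = 556.5 kN/m
FS = 556.5 / 312.5 = 1.780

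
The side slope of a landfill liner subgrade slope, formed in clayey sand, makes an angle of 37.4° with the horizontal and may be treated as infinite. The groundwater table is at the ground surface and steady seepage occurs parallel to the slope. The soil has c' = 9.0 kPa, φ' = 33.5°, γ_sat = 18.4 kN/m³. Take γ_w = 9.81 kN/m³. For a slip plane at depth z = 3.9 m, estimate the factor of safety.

FS = 0.66

With seepage parallel to the slope and the water table at the surface, the effective normal stress on the slip plane uses the buoyant unit weight γ' = γ_sat − γ_w while the driving shear stress uses γ_sat:
FS = [c' + γ' z cos²β tanφ'] / [γ_sat z sinβ cosβ]
γ' = 18.4 − 9.81 = 8.59 kN/m³
Numerator = 9.0 + 8.59·3.9·cos²37.4°·tan33.5° = 9.0 + 8.59·3.9·0.6311·0.6619 = 22.994 kPa
Denominator = 18.4·3.9·sin37.4°·cos37.4° = 18.4·3.9·0.6074·0.7944 = 34.625 kPa
FS = 22.994 / 34.625 = 0.664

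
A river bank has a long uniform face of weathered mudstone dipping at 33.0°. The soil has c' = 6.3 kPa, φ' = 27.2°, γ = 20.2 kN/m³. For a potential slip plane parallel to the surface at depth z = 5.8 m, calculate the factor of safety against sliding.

FS = 0.91

For an infinite slope with a slip plane parallel to the surface (no pore pressure): FS = [c' + γz cos²β tanφ'] / [γz sinβ cosβ].
γz = 20.2·5.8 = 117.16 kN/m²
Numerator = 6.3 + 117.16·cos²33.0°·tan27.2° = 6.3 + 117.16·0.7034·0.5139 = 48.651 kPa
Denominator = 117.16·sin33.0°·cos33.0° = 117.16·0.5446·0.8387 = 53.515 kPa
FS = 48.651 / 53.515 = 0.909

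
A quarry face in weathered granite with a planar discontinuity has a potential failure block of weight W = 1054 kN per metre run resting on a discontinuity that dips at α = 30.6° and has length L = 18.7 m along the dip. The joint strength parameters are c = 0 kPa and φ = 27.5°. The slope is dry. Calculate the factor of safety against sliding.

FS = 0.88

Resolving the block weight along and normal to the plane and applying the Mohr–Coulomb strength on the joint:
N' = W cosα = 1054·cos30.6° = 907.2 kN/m
Driving force T = W sinα = 1054·sin30.6° = 536.5 kN/m
Resisting force R = c·L + N'·tanφ = 0·18.7 + 907.2·tan27.5° = 0.0 + 472.3 = 472.3 kN/m
FS = R / T = 472.3 / 536.5 = 0.880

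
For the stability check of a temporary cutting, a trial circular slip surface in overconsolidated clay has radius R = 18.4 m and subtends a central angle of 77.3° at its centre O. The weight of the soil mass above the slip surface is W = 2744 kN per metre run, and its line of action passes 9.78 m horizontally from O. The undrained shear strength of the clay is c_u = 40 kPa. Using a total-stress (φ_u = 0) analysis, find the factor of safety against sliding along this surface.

FS = 0.68

Taking moments about the centre O, the resisting moment is provided by the undrained shear strength acting along the arc:
Arc length L_a = R·θ = 18.4·(77.3°·π/180) = 18.4·1.3491 = 24.82 m
M_R = c_u·L_a·R = 40·24.82·18.4 = 18270.6 kN·m/m
M_D = W·d = 2744·9.78 = 26836.3 kN·m/m
FS = M_R / M_D = 18270.6 / 26836.3 = 0.681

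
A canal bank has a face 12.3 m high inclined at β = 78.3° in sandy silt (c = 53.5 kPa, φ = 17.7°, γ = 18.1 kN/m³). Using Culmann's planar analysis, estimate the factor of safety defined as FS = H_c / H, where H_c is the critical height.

H_c = (4c/γ) · sinβ cosφ / [1 − cos(β − φ)]
    = (4·53.5/18.1) · sin78.3°·cos17.7° / [1 − cos60.6°]
    = 11.823 · 0.9329 / 0.5091 = 21.66 m
FS = H_c / H = 21.66 / 12.3 = 1.761

FS = 1.76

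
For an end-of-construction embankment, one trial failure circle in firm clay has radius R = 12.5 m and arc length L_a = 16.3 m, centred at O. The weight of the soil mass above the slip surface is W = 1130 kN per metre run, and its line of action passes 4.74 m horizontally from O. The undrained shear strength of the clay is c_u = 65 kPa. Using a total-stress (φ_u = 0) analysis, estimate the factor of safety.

FS = 2.47

Taking moments about the centre O, the resisting moment is provided by the undrained shear strength acting along the arc:
M_R = c_u·L_a·R = 65·16.30·12.5 = 13243.8 kN·m/m
M_D = W·d = 1130·4.74 = 5356.2 kN·m/m
FS = M_R / M_D = 13243.8 / 5356.2 = 2.473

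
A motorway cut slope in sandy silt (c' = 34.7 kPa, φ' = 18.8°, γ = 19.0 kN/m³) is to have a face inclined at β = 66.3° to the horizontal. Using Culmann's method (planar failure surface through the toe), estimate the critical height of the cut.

Culmann's analysis gives the critical failure plane at α_cr = (β + φ')/2 = (66.3 + 18.8)/2 = 42.5°, and the critical height
H_c = (4c'/γ) · sinβ cosφ' / [1 − cos(β − φ')]
    = (4·34.7/19.0) · sin66.3°·cos18.8° / [1 − cos(47.5°)]
    = 7.305 · 0.9157·0.9466 / [1 − 0.6756]
    = 7.305 · 0.8668 / 0.3244
    = 19.52 m

H_c = 19.52 m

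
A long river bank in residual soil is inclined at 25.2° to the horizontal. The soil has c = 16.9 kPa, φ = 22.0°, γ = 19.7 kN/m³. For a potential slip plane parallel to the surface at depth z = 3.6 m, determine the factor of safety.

For an infinite slope with a slip plane parallel to the surface (no pore pressure): FS = [c + γz cos²β tanφ] / [γz sinβ cosβ].
γz = 19.7·3.6 = 70.92 kN/m²
Numerator = 16.9 + 70.92·cos²25.2°·tan22.0° = 16.9 + 70.92·0.8187·0.4040 = 40.359 kPa
Denominator = 70.92·sin25.2°·cos25.2° = 70.92·0.4258·0.9048 = 27.322 kPa
FS = 40.359 / 27.322 = 1.477

FS = 1.48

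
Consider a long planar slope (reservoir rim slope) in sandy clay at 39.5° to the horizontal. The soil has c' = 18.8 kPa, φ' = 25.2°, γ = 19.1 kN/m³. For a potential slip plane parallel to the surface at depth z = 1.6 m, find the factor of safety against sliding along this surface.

FS = 1.82

For an infinite slope with a slip plane parallel to the surface (no pore pressure): FS = [c' + γz cos²β tanφ'] / [γz sinβ cosβ].
γz = 19.1·1.6 = 30.56 kN/m²
Numerator = 18.8 + 30.56·cos²39.5°·tan25.2° = 18.8 + 30.56·0.5954·0.4706 = 27.362 kPa
Denominator = 30.56·sin39.5°·cos39.5° = 30.56·0.6361·0.7716 = 14.999 kPa
FS = 27.362 / 14.999 = 1.824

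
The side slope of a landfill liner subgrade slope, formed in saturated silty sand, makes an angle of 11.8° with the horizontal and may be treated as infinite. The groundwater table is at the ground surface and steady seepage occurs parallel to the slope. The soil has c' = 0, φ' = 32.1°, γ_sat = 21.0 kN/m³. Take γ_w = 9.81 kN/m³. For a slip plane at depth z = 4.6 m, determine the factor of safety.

With seepage parallel to the slope and the water table at the surface, the effective normal stress on the slip plane uses the buoyant unit weight γ' = γ_sat − γ_w while the driving shear stress uses γ_sat:
FS = [c' + γ' z cos²β tanφ'] / [γ_sat z sinβ cosβ]
(For c' = 0 this reduces to FS = (γ'/γ_sat)·tanφ'/tanβ.)
γ' = 21.0 − 9.81 = 11.19 kN/m³
Numerator = 0.0 + 11.19·4.6·cos²11.8°·tan32.1° = 0.0 + 11.19·4.6·0.9582·0.6273 = 30.939 kPa
Denominator = 21.0·4.6·sin11.8°·cos11.8° = 21.0·4.6·0.2045·0.9789 = 19.337 kPa
FS = 30.939 / 19.337 = 1.600

FS = 1.60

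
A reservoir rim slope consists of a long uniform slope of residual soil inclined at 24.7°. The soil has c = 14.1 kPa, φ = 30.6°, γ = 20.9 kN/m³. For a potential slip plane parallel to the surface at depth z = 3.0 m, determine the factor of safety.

For an infinite slope with a slip plane parallel to the surface (no pore pressure): FS = [c + γz cos²β tanφ] / [γz sinβ cosβ].
γz = 20.9·3.0 = 62.70 kN/m²
Numerator = 14.1 + 62.70·cos²24.7°·tan30.6° = 14.1 + 62.70·0.8254·0.5914 = 44.706 kPa
Denominator = 62.70·sin24.7°·cos24.7° = 62.70·0.4179·0.9085 = 23.803 kPa
FS = 44.706 / 23.803 = 1.878

FS = 1.88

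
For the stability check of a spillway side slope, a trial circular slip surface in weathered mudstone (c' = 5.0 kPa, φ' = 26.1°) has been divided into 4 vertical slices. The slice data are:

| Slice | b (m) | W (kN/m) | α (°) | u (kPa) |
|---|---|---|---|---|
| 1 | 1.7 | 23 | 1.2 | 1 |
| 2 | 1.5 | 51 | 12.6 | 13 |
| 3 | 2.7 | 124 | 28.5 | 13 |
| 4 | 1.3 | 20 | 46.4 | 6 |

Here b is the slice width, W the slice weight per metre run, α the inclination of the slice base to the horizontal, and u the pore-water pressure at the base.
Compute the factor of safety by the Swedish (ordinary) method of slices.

FS = 1.19

Ordinary method of slices: FS = Σ[c'·Δl_i + (W_i cosα_i − u_i·Δl_i)·tanφ'] / Σ W_i sinα_i, with Δl_i = b_i / cosα_i.
Slice 1: Δl = 1.7/cos1.2° = 1.700 m; N'_1 = 23·cos1.2° − 1·1.700 = 21.3; c'Δl = 8.50; W sinα = 0.5
Slice 2: Δl = 1.5/cos12.6° = 1.537 m; N'_2 = 51·cos12.6° − 13·1.537 = 29.8; c'Δl = 7.69; W sinα = 11.1
Slice 3: Δl = 2.7/cos28.5° = 3.072 m; N'_3 = 124·cos28.5° − 13·3.072 = 69.0; c'Δl = 15.36; W sinα = 59.2
Slice 4: Δl = 1.3/cos46.4° = 1.885 m; N'_4 = 20·cos46.4° − 6·1.885 = 2.5; c'Δl = 9.43; W sinα = 14.5
Σc'Δl = 41.0 kN/m; ΣN' = 122.6 kN/m; ΣW sinα = 85.3 kN/m
Resisting = 41.0 + 122.6·tan26.1° = 41.0 + 60.1 = 101.0 kN/m
FS = 101.0 / 85.3 = 1.185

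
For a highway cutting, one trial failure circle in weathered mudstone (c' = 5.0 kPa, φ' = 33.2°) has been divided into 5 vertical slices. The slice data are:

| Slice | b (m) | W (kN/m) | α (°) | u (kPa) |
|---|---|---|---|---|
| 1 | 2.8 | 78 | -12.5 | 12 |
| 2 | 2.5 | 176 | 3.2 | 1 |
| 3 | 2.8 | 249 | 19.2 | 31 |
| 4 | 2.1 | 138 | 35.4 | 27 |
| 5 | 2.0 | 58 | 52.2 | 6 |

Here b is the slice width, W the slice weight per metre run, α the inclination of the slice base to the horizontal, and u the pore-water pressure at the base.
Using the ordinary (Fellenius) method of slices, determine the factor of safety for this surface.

FS = 1.71

Ordinary method of slices: FS = Σ[c'·Δl_i + (W_i cosα_i − u_i·Δl_i)·tanφ'] / Σ W_i sinα_i, with Δl_i = b_i / cosα_i.
Slice 1: Δl = 2.8/cos(-12.5°) = 2.868 m; N'_1 = 78·cos(-12.5°) − 12·2.868 = 41.7; c'Δl = 14.34; W sinα = -16.9
Slice 2: Δl = 2.5/cos3.2° = 2.504 m; N'_2 = 176·cos3.2° − 1·2.504 = 173.2; c'Δl = 12.52; W sinα = 9.8
Slice 3: Δl = 2.8/cos19.2° = 2.965 m; N'_3 = 249·cos19.2° − 31·2.965 = 143.2; c'Δl = 14.82; W sinα = 81.9
Slice 4: Δl = 2.1/cos35.4° = 2.576 m; N'_4 = 138·cos35.4° − 27·2.576 = 42.9; c'Δl = 12.88; W sinα = 79.9
Slice 5: Δl = 2.0/cos52.2° = 3.263 m; N'_5 = 58·cos52.2° − 6·3.263 = 16.0; c'Δl = 16.32; W sinα = 45.8
Σc'Δl = 70.9 kN/m; ΣN' = 417.1 kN/m; ΣW sinα = 200.6 kN/m
Resisting = 70.9 + 417.1·tan33.2° = 70.9 + 272.9 = 343.8 kN/m
FS = 343.8 / 200.6 = 1.714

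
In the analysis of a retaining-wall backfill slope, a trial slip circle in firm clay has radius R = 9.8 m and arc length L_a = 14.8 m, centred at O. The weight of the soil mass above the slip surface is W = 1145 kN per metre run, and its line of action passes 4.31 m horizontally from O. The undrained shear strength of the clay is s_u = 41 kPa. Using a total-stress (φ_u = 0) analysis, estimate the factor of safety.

FS = 1.21

Taking moments about the centre O, the resisting moment is provided by the undrained shear strength acting along the arc:
M_R = s_u·L_a·R = 41·14.80·9.8 = 5946.6 kN·m/m
M_D = W·d = 1145·4.31 = 4934.9 kN·m/m
FS = M_R / M_D = 5946.6 / 4934.9 = 1.205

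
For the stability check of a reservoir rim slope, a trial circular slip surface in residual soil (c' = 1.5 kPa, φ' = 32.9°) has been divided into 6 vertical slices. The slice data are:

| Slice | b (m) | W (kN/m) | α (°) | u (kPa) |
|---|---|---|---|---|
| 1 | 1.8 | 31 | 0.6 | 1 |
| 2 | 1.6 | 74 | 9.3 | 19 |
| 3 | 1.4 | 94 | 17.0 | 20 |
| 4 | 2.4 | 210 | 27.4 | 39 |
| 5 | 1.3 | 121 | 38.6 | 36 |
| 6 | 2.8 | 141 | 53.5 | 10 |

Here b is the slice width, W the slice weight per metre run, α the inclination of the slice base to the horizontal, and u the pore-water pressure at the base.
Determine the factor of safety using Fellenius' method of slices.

FS = 0.63

Ordinary method of slices: FS = Σ[c'·Δl_i + (W_i cosα_i − u_i·Δl_i)·tanφ'] / Σ W_i sinα_i, with Δl_i = b_i / cosα_i.
Slice 1: Δl = 1.8/cos0.6° = 1.800 m; N'_1 = 31·cos0.6° − 1·1.800 = 29.2; c'Δl = 2.70; W sinα = 0.3
Slice 2: Δl = 1.6/cos9.3° = 1.621 m; N'_2 = 74·cos9.3° − 19·1.621 = 42.2; c'Δl = 2.43; W sinα = 12.0
Slice 3: Δl = 1.4/cos17.0° = 1.464 m; N'_3 = 94·cos17.0° − 20·1.464 = 60.6; c'Δl = 2.20; W sinα = 27.5
Slice 4: Δl = 2.4/cos27.4° = 2.703 m; N'_4 = 210·cos27.4° − 39·2.703 = 81.0; c'Δl = 4.05; W sinα = 96.6
Slice 5: Δl = 1.3/cos38.6° = 1.663 m; N'_5 = 121·cos38.6° − 36·1.663 = 34.7; c'Δl = 2.50; W sinα = 75.5
Slice 6: Δl = 2.8/cos53.5° = 4.707 m; N'_6 = 141·cos53.5° − 10·4.707 = 36.8; c'Δl = 7.06; W sinα = 113.3
Σc'Δl = 20.9 kN/m; ΣN' = 284.5 kN/m; ΣW sinα = 325.2 kN/m
Resisting = 20.9 + 284.5·tan32.9° = 20.9 + 184.1 = 205.0 kN/m
FS = 205.0 / 325.2 = 0.630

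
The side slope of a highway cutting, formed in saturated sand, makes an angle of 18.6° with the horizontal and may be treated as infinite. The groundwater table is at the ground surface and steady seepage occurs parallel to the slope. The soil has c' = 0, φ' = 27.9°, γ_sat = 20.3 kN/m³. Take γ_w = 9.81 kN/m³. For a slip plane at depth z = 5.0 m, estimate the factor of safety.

With seepage parallel to the slope and the water table at the surface, the effective normal stress on the slip plane uses the buoyant unit weight γ' = γ_sat − γ_w while the driving shear stress uses γ_sat:
FS = [c' + γ' z cos²β tanφ'] / [γ_sat z sinβ cosβ]
(For c' = 0 this reduces to FS = (γ'/γ_sat)·tanφ'/tanβ.)
γ' = 20.3 − 9.81 = 10.49 kN/m³
Numerator = 0.0 + 10.49·5.0·cos²18.6°·tan27.9° = 0.0 + 10.49·5.0·0.8983·0.5295 = 24.946 kPa
Denominator = 20.3·5.0·sin18.6°·cos18.6° = 20.3·5.0·0.3190·0.9478 = 30.683 kPa
FS = 24.946 / 30.683 = 0.813

FS = 0.81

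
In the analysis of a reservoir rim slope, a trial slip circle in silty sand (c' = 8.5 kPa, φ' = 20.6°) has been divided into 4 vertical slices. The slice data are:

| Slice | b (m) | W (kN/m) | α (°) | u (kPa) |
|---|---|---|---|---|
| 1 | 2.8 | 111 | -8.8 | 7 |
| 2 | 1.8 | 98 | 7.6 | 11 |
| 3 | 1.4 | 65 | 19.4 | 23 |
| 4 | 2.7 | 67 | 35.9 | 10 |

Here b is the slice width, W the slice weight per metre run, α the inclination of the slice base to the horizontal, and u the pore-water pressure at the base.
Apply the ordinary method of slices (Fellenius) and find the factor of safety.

FS = 2.84

Ordinary method of slices: FS = Σ[c'·Δl_i + (W_i cosα_i − u_i·Δl_i)·tanφ'] / Σ W_i sinα_i, with Δl_i = b_i / cosα_i.
Slice 1: Δl = 2.8/cos(-8.8°) = 2.833 m; N'_1 = 111·cos(-8.8°) − 7·2.833 = 89.9; c'Δl = 24.08; W sinα = -17.0
Slice 2: Δl = 1.8/cos7.6° = 1.816 m; N'_2 = 98·cos7.6° − 11·1.816 = 77.2; c'Δl = 15.44; W sinα = 13.0
Slice 3: Δl = 1.4/cos19.4° = 1.484 m; N'_3 = 65·cos19.4° − 23·1.484 = 27.2; c'Δl = 12.62; W sinα = 21.6
Slice 4: Δl = 2.7/cos35.9° = 3.333 m; N'_4 = 67·cos35.9° − 10·3.333 = 20.9; c'Δl = 28.33; W sinα = 39.3
Σc'Δl = 80.5 kN/m; ΣN' = 215.1 kN/m; ΣW sinα = 56.9 kN/m
Resisting = 80.5 + 215.1·tan20.6° = 80.5 + 80.9 = 161.3 kN/m
FS = 161.3 / 56.9 = 2.837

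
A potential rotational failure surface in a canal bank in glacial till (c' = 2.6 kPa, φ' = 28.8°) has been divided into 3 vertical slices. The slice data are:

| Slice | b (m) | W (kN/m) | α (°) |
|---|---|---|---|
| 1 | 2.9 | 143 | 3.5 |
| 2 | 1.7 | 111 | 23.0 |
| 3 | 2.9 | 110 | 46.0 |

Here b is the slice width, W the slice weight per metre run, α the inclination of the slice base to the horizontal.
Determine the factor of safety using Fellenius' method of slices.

Ordinary method of slices: FS = Σ[c'·Δl_i + (W_i cosα_i)·tanφ'] / Σ W_i sinα_i, with Δl_i = b_i / cosα_i.
Slice 1: Δl = 2.9/cos3.5° = 2.905 m; N'_1 = 143·cos3.5° = 142.7; c'Δl = 7.55; W sinα = 8.7
Slice 2: Δl = 1.7/cos23.0° = 1.847 m; N'_2 = 111·cos23.0° = 102.2; c'Δl = 4.80; W sinα = 43.4
Slice 3: Δl = 2.9/cos46.0° = 4.175 m; N'_3 = 110·cos46.0° = 76.4; c'Δl = 10.85; W sinα = 79.1
Σc'Δl = 23.2 kN/m; ΣN' = 321.3 kN/m; ΣW sinα = 131.2 kN/m
Resisting = 23.2 + 321.3·tan28.8° = 23.2 + 176.6 = 199.9 kN/m
FS = 199.9 / 131.2 = 1.523

FS = 1.52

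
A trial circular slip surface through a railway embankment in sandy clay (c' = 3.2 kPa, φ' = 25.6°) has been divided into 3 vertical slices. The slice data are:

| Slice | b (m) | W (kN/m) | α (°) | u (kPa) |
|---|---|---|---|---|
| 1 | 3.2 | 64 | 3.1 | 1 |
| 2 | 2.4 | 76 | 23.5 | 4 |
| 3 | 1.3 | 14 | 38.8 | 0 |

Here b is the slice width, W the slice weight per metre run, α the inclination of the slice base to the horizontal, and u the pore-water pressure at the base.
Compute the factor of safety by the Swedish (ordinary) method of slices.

Ordinary method of slices: FS = Σ[c'·Δl_i + (W_i cosα_i − u_i·Δl_i)·tanφ'] / Σ W_i sinα_i, with Δl_i = b_i / cosα_i.
Slice 1: Δl = 3.2/cos3.1° = 3.205 m; N'_1 = 64·cos3.1° − 1·3.205 = 60.7; c'Δl = 10.26; W sinα = 3.5
Slice 2: Δl = 2.4/cos23.5° = 2.617 m; N'_2 = 76·cos23.5° − 4·2.617 = 59.2; c'Δl = 8.37; W sinα = 30.3
Slice 3: Δl = 1.3/cos38.8° = 1.668 m; N'_3 = 14·cos38.8° − 0·1.668 = 10.9; c'Δl = 5.34; W sinα = 8.8
Σc'Δl = 24.0 kN/m; ΣN' = 130.8 kN/m; ΣW sinα = 42.5 kN/m
Resisting = 24.0 + 130.8·tan25.6° = 24.0 + 62.7 = 86.7 kN/m
FS = 86.7 / 42.5 = 2.037

FS = 2.04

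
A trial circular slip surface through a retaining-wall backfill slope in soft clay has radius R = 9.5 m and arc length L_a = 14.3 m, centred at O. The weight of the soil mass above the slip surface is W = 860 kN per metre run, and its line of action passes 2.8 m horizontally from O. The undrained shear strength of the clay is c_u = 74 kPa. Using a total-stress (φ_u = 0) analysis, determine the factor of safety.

FS = 4.17

Taking moments about the centre O, the resisting moment is provided by the undrained shear strength acting along the arc:
M_R = c_u·L_a·R = 74·14.30·9.5 = 10052.9 kN·m/m
M_D = W·d = 860·2.8 = 2408.0 kN·m/m
FS = M_R / M_D = 10052.9 / 2408.0 = 4.175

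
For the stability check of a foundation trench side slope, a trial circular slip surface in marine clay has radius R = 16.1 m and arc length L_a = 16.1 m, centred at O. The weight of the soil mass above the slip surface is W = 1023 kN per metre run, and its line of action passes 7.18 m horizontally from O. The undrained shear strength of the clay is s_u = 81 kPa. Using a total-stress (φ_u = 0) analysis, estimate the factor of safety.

Taking moments about the centre O, the resisting moment is provided by the undrained shear strength acting along the arc:
M_R = s_u·L_a·R = 81·16.10·16.1 = 20996.0 kN·m/m
M_D = W·d = 1023·7.18 = 7345.1 kN·m/m
FS = M_R / M_D = 20996.0 / 7345.1 = 2.858

FS = 2.86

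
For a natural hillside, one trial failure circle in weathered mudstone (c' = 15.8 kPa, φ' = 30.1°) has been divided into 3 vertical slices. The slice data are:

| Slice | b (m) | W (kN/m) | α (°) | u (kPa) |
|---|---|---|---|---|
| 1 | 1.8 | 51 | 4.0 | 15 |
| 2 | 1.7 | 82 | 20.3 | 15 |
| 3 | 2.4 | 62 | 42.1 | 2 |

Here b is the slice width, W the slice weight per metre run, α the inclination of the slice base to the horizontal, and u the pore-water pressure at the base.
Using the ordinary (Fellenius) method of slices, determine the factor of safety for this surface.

FS = 2.36

Ordinary method of slices: FS = Σ[c'·Δl_i + (W_i cosα_i − u_i·Δl_i)·tanφ'] / Σ W_i sinα_i, with Δl_i = b_i / cosα_i.
Slice 1: Δl = 1.8/cos4.0° = 1.804 m; N'_1 = 51·cos4.0° − 15·1.804 = 23.8; c'Δl = 28.51; W sinα = 3.6
Slice 2: Δl = 1.7/cos20.3° = 1.813 m; N'_2 = 82·cos20.3° − 15·1.813 = 49.7; c'Δl = 28.64; W sinα = 28.4
Slice 3: Δl = 2.4/cos42.1° = 3.235 m; N'_3 = 62·cos42.1° − 2·3.235 = 39.5; c'Δl = 51.11; W sinα = 41.6
Σc'Δl = 108.3 kN/m; ΣN' = 113.1 kN/m; ΣW sinα = 73.6 kN/m
Resisting = 108.3 + 113.1·tan30.1° = 108.3 + 65.5 = 173.8 kN/m
FS = 173.8 / 73.6 = 2.362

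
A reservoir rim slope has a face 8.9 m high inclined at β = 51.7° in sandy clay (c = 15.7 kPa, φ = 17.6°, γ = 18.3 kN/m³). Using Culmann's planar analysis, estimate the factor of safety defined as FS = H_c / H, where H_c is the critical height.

FS = 1.68

H_c = (4c/γ) · sinβ cosφ / [1 − cos(β − φ)]
    = (4·15.7/18.3) · sin51.7°·cos17.6° / [1 − cos34.1°]
    = 3.432 · 0.7480 / 0.1719 = 14.93 m
FS = H_c / H = 14.93 / 8.9 = 1.678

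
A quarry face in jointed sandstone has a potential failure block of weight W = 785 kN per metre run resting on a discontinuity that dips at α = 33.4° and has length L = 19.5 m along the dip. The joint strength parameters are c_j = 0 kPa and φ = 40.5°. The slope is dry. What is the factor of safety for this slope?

FS = 1.30

Resolving the block weight along and normal to the plane and applying the Mohr–Coulomb strength on the joint:
N' = W cosα = 785·cos33.4° = 655.4 kN/m
Driving force T = W sinα = 785·sin33.4° = 432.1 kN/m
Resisting force R = c_j·L + N'·tanφ = 0·19.5 + 655.4·tan40.5° = 0.0 + 559.7 = 559.7 kN/m
FS = R / T = 559.7 / 432.1 = 1.295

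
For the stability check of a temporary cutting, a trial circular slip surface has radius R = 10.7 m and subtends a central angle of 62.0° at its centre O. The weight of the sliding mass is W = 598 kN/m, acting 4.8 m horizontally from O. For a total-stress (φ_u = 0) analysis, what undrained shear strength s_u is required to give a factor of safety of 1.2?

FS = s_u·L_a·R / (W·d), so s_u = FS·W·d / (L_a·R).
Arc length L_a = R·θ = 10.7·(62.0°·π/180) = 10.7·1.0821 = 11.58 m
s_u = 1.2·598·4.8 / (11.58·10.7) = 3444.5 / 123.89 = 27.80 kPa

s_u = 27.8 kPa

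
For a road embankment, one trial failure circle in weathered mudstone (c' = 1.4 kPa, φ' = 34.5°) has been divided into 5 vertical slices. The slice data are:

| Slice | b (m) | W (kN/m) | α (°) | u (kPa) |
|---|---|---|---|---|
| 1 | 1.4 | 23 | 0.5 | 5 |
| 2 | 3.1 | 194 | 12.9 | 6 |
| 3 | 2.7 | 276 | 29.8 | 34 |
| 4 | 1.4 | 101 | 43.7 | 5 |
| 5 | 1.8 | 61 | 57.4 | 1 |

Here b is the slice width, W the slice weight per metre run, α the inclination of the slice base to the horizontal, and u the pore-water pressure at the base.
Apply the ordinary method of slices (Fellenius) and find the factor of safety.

Ordinary method of slices: FS = Σ[c'·Δl_i + (W_i cosα_i − u_i·Δl_i)·tanφ'] / Σ W_i sinα_i, with Δl_i = b_i / cosα_i.
Slice 1: Δl = 1.4/cos0.5° = 1.400 m; N'_1 = 23·cos0.5° − 5·1.400 = 16.0; c'Δl = 1.96; W sinα = 0.2
Slice 2: Δl = 3.1/cos12.9° = 3.180 m; N'_2 = 194·cos12.9° − 6·3.180 = 170.0; c'Δl = 4.45; W sinα = 43.3
Slice 3: Δl = 2.7/cos29.8° = 3.111 m; N'_3 = 276·cos29.8° − 34·3.111 = 133.7; c'Δl = 4.36; W sinα = 137.2
Slice 4: Δl = 1.4/cos43.7° = 1.936 m; N'_4 = 101·cos43.7° − 5·1.936 = 63.3; c'Δl = 2.71; W sinα = 69.8
Slice 5: Δl = 1.8/cos57.4° = 3.341 m; N'_5 = 61·cos57.4° − 1·3.341 = 29.5; c'Δl = 4.68; W sinα = 51.4
Σc'Δl = 18.2 kN/m; ΣN' = 412.6 kN/m; ΣW sinα = 301.8 kN/m
Resisting = 18.2 + 412.6·tan34.5° = 18.2 + 283.6 = 301.7 kN/m
FS = 301.7 / 301.8 = 1.000

FS = 1.00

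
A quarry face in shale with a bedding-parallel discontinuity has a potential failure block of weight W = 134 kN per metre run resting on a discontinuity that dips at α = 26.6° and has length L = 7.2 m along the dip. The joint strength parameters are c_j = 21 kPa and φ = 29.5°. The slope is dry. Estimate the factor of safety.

FS = 3.65

Resolving the block weight along and normal to the plane and applying the Mohr–Coulomb strength on the joint:
N' = W cosα = 134·cos26.6° = 119.8 kN/m
Driving force T = W sinα = 134·sin26.6° = 60.0 kN/m
Resisting force R = c_j·L + N'·tanφ = 21·7.2 + 119.8·tan29.5° = 151.2 + 67.8 = 219.0 kN/m
FS = R / T = 219.0 / 60.0 = 3.650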